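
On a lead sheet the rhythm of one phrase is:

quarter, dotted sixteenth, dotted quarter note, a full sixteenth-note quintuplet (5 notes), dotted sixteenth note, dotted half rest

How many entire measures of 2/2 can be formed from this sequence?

1

One bar of 2/2 = 32 thirty-second notes.
Express everything in thirty-second notes: quarter = 8; dotted sixteenth = 3; dotted quarter note = 12; a full sixteenth-note quintuplet (5 notes) (five quintuplet sixteenths span one quarter) = 8; dotted sixteenth note = 3; dotted half rest = 24.
Total: 8 + 3 + 12 + 8 + 3 + 24 = 58.
58 ÷ 32 = 1 complete bar with 26 left over.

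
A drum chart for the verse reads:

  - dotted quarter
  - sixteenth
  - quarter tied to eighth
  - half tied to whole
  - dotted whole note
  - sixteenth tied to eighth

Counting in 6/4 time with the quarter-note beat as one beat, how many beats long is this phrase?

One quarter-note beat = 4 sixteenth notes.
Each duration in sixteenth notes: dotted quarter = 6; sixteenth = 1; quarter tied to eighth (quarter + eighth) = 6; half tied to whole (half + whole) = 24; dotted whole note = 24; sixteenth tied to eighth (sixteenth + eighth) = 3.
Adding: 6 + 1 + 6 + 24 + 24 + 3 = 64.
64 ÷ 4 = 16 beats.

16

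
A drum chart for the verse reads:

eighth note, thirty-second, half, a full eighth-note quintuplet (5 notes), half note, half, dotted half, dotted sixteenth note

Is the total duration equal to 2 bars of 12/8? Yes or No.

Yes

One bar of 12/8 = 48 thirty-second notes, so 2 bars = 96.
Working in thirty-second notes: eighth note = 4; thirty-second = 1; half = 16; a full eighth-note quintuplet (5 notes) (five quintuplet eighths span one half) = 16; half note = 16; half = 16; dotted half = 24; dotted sixteenth note = 3.
Adding: 4 + 1 + 16 + 16 + 16 + 16 + 24 + 3 = 96.
96 equals 96, so the answer is Yes.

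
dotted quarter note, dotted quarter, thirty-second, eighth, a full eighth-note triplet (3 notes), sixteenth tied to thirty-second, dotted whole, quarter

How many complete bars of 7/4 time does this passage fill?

One bar of 7/4 = 56 thirty-second notes.
Express everything in thirty-second notes: dotted quarter note = 12; dotted quarter = 12; thirty-second = 1; eighth = 4; a full eighth-note triplet (3 notes) (three triplet eighths span one quarter) = 8; sixteenth tied to thirty-second (sixteenth + thirty-second) = 3; dotted whole = 48; quarter = 8.
Sum: 12 + 12 + 1 + 4 + 8 + 3 + 48 + 8 = 96.
96 ÷ 56 = 1 complete bar with 40 left over.

1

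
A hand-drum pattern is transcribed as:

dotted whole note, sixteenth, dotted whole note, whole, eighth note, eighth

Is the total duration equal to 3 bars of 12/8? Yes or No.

One bar of 12/8 = 24 sixteenth notes, so 3 bars = 72.
Each duration in sixteenth notes: dotted whole note = 24; sixteenth = 1; dotted whole note = 24; whole = 16; eighth note = 2; eighth = 2.
Total: 24 + 1 + 24 + 16 + 2 + 2 = 69.
69 falls short of 72, so the answer is No.

No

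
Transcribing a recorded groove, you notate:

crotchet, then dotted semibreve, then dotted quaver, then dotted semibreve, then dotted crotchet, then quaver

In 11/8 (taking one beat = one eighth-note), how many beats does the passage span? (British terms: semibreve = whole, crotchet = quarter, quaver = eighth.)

One eighth-note beat = 2 sixteenth notes.
Express everything in sixteenth notes: crotchet = 4; dotted semibreve = 24; dotted quaver = 3; dotted semibreve = 24; dotted crotchet = 6; quaver = 2.
Altogether 4 + 24 + 3 + 24 + 6 + 2 = 63.
63 ÷ 2 = 31.5 beats.

31.5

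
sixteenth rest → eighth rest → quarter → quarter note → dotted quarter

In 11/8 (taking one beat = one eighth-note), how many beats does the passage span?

One eighth-note beat = 2 sixteenth notes.
Working in sixteenth notes: sixteenth rest = 1; eighth rest = 2; quarter = 4; quarter note = 4; dotted quarter = 6.
Total: 1 + 2 + 4 + 4 + 6 = 17.
17 ÷ 2 = 8.5 beats.

8.5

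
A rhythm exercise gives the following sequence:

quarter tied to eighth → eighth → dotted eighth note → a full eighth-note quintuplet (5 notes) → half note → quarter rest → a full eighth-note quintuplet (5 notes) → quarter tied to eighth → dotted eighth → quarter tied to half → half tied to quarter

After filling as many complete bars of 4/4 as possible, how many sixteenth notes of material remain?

One bar of 4/4 = 16 sixteenth notes.
Working in sixteenth notes: quarter tied to eighth (quarter + eighth) = 6; eighth = 2; dotted eighth note = 3; a full eighth-note quintuplet (5 notes) (five quintuplet eighths span one half) = 8; half note = 8; quarter rest = 4; a full eighth-note quintuplet (5 notes) (five quintuplet eighths span one half) = 8; quarter tied to eighth (quarter + eighth) = 6; dotted eighth = 3; quarter tied to half (quarter + half) = 12; half tied to quarter (half + quarter) = 12.
Total: 6 + 2 + 3 + 8 + 8 + 4 + 8 + 6 + 3 + 12 + 12 = 72.
72 ÷ 16 = 4 complete bars with 8 sixteenth notes remaining.

8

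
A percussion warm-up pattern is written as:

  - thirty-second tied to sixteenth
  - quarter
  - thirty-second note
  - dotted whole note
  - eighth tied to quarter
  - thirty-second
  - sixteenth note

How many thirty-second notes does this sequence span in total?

75

Express everything in thirty-second notes: thirty-second tied to sixteenth (thirty-second + sixteenth) = 3; quarter = 8; thirty-second note = 1; dotted whole note = 48; eighth tied to quarter (eighth + quarter) = 12; thirty-second = 1; sixteenth note = 2.
Total: 3 + 8 + 1 + 48 + 12 + 1 + 2 = 75 thirty-second notes.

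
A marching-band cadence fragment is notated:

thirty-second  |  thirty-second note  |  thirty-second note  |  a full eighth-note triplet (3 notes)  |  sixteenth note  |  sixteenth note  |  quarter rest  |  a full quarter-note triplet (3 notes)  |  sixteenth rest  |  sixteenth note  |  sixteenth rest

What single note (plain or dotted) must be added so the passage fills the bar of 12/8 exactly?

The bar of 12/8 = 48 thirty-second notes.
Convert each value to thirty-second notes: thirty-second = 1; thirty-second note = 1; thirty-second note = 1; a full eighth-note triplet (3 notes) (three triplet eighths span one quarter) = 8; sixteenth note = 2; sixteenth note = 2; quarter rest = 8; a full quarter-note triplet (3 notes) (three triplet quarters span one half) = 16; sixteenth rest = 2; sixteenth note = 2; sixteenth rest = 2.
Adding: 1 + 1 + 1 + 8 + 2 + 2 + 8 + 16 + 2 + 2 + 2 = 45.
Remaining: 48 − 45 = 3 thirty-second notes, which is a dotted sixteenth note.

dotted sixteenth note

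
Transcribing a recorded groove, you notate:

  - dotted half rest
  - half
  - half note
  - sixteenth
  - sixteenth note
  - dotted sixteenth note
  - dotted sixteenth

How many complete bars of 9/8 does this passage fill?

One bar of 9/8 = 36 thirty-second notes.
Express everything in thirty-second notes: dotted half rest = 24; half = 16; half note = 16; sixteenth = 2; sixteenth note = 2; dotted sixteenth note = 3; dotted sixteenth = 3.
Adding: 24 + 16 + 16 + 2 + 2 + 3 + 3 = 66.
66 ÷ 36 = 1 complete bar with 30 left over.

1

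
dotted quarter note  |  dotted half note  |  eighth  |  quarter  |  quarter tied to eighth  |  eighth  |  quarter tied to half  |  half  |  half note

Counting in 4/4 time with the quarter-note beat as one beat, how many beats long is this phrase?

One quarter-note beat = 2 eighth notes.
Convert each value to eighth notes: dotted quarter note = 3; dotted half note = 6; eighth = 1; quarter = 2; quarter tied to eighth (quarter + eighth) = 3; eighth = 1; quarter tied to half (quarter + half) = 6; half = 4; half note = 4.
Adding: 3 + 6 + 1 + 2 + 3 + 1 + 6 + 4 + 4 = 30.
30 ÷ 2 = 15 beats.

15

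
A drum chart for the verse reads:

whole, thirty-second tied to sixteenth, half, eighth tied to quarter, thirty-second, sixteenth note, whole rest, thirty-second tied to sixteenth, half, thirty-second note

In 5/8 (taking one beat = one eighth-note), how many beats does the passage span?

One eighth-note beat = 4 thirty-second notes.
Each duration in thirty-second notes: whole = 32; thirty-second tied to sixteenth (thirty-second + sixteenth) = 3; half = 16; eighth tied to quarter (eighth + quarter) = 12; thirty-second = 1; sixteenth note = 2; whole rest = 32; thirty-second tied to sixteenth (thirty-second + sixteenth) = 3; half = 16; thirty-second note = 1.
Adding: 32 + 3 + 16 + 12 + 1 + 2 + 32 + 3 + 16 + 1 = 118.
118 ÷ 4 = 29.5 beats.

29.5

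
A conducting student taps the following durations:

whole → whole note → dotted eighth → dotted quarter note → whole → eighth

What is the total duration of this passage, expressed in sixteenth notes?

59

Convert each value to sixteenth notes: whole = 16; whole note = 16; dotted eighth = 3; dotted quarter note = 6; whole = 16; eighth = 2.
Sum: 16 + 16 + 3 + 6 + 16 + 2 = 59 sixteenth notes.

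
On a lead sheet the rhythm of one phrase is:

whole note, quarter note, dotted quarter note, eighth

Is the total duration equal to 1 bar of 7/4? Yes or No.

One bar of 7/4 = 14 eighth notes.
Express everything in eighth notes: whole note = 8; quarter note = 2; dotted quarter note = 3; eighth = 1.
Total: 8 + 2 + 3 + 1 = 14.
14 equals 14, so the answer is Yes.

Yes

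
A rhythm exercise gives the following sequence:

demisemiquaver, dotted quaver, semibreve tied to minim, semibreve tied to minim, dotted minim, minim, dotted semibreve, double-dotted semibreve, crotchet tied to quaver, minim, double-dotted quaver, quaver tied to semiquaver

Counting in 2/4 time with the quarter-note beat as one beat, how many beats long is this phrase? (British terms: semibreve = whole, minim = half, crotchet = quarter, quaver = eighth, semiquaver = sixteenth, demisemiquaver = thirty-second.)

36

One quarter-note beat = 8 thirty-second notes.
Each duration in thirty-second notes: demisemiquaver = 1; dotted quaver = 6; semibreve tied to minim (semibreve + minim) = 48; semibreve tied to minim (semibreve + minim) = 48; dotted minim = 24; minim = 16; dotted semibreve = 48; double-dotted semibreve = 56; crotchet tied to quaver (crotchet + quaver) = 12; minim = 16; double-dotted quaver = 7; quaver tied to semiquaver (quaver + semiquaver) = 6.
Total: 1 + 6 + 48 + 48 + 24 + 16 + 48 + 56 + 12 + 16 + 7 + 6 = 288.
288 ÷ 8 = 36 beats.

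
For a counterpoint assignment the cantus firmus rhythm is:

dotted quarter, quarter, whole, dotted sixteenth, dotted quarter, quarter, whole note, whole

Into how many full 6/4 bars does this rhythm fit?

One bar of 6/4 = 48 thirty-second notes.
Working in thirty-second notes: dotted quarter = 12; quarter = 8; whole = 32; dotted sixteenth = 3; dotted quarter = 12; quarter = 8; whole note = 32; whole = 32.
Adding: 12 + 8 + 32 + 3 + 12 + 8 + 32 + 32 = 139.
139 ÷ 48 = 2 complete bars with 43 left over.

2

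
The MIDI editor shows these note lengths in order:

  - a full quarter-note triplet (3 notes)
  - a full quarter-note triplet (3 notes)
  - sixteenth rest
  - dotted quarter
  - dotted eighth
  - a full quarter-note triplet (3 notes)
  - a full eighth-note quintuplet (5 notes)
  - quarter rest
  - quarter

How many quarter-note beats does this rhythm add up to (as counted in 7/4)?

One quarter-note beat = 4 sixteenth notes.
Convert each value to sixteenth notes: a full quarter-note triplet (3 notes) (three triplet quarters span one half) = 8; a full quarter-note triplet (3 notes) (three triplet quarters span one half) = 8; sixteenth rest = 1; dotted quarter = 6; dotted eighth = 3; a full quarter-note triplet (3 notes) (three triplet quarters span one half) = 8; a full eighth-note quintuplet (5 notes) (five quintuplet eighths span one half) = 8; quarter rest = 4; quarter = 4.
Total: 8 + 8 + 1 + 6 + 3 + 8 + 8 + 4 + 4 = 50.
50 ÷ 4 = 12.5 beats.

12.5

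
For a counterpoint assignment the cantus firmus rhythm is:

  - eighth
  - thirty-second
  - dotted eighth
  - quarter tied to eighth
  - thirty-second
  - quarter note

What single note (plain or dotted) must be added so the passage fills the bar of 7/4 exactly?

The bar of 7/4 = 56 thirty-second notes.
In thirty-second notes: eighth = 4; thirty-second = 1; dotted eighth = 6; quarter tied to eighth (quarter + eighth) = 12; thirty-second = 1; quarter note = 8.
Sum: 4 + 1 + 6 + 12 + 1 + 8 = 32.
Remaining: 56 − 32 = 24 thirty-second notes, which is a dotted half note.

dotted half note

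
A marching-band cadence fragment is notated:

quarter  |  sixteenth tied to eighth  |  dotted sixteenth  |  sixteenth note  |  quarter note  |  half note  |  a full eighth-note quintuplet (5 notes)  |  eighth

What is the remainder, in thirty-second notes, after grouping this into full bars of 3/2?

One bar of 3/2 = 48 thirty-second notes.
Express everything in thirty-second notes: quarter = 8; sixteenth tied to eighth (sixteenth + eighth) = 6; dotted sixteenth = 3; sixteenth note = 2; quarter note = 8; half note = 16; a full eighth-note quintuplet (5 notes) (five quintuplet eighths span one half) = 16; eighth = 4.
Altogether 8 + 6 + 3 + 2 + 8 + 16 + 16 + 4 = 63.
63 ÷ 48 = 1 complete bar with 15 thirty-second notes remaining.

15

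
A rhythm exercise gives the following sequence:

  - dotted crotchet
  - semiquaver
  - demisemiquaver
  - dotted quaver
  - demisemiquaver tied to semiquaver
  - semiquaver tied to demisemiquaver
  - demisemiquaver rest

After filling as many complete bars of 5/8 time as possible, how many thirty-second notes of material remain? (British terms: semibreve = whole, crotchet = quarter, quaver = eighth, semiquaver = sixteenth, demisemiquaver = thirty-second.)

One bar of 5/8 = 20 thirty-second notes.
Working in thirty-second notes: dotted crotchet = 12; semiquaver = 2; demisemiquaver = 1; dotted quaver = 6; demisemiquaver tied to semiquaver (demisemiquaver + semiquaver) = 3; semiquaver tied to demisemiquaver (semiquaver + demisemiquaver) = 3; demisemiquaver rest = 1.
Total: 12 + 2 + 1 + 6 + 3 + 3 + 1 = 28.
28 ÷ 20 = 1 complete bar with 8 thirty-second notes remaining.

8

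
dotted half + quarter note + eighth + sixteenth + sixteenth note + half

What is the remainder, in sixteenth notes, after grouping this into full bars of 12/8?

One bar of 12/8 = 24 sixteenth notes.
Each duration in sixteenth notes: dotted half = 12; quarter note = 4; eighth = 2; sixteenth = 1; sixteenth note = 1; half = 8.
Total: 12 + 4 + 2 + 1 + 1 + 8 = 28.
28 ÷ 24 = 1 complete bar with 4 sixteenth notes remaining.

4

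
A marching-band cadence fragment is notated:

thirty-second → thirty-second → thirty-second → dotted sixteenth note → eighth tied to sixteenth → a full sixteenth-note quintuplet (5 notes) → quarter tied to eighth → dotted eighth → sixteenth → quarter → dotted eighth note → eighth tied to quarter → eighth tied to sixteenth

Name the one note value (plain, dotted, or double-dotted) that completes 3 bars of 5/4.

3 bars of 5/4 = 120 thirty-second notes.
Convert each value to thirty-second notes: thirty-second = 1; thirty-second = 1; thirty-second = 1; dotted sixteenth note = 3; eighth tied to sixteenth (eighth + sixteenth) = 6; a full sixteenth-note quintuplet (5 notes) (five quintuplet sixteenths span one quarter) = 8; quarter tied to eighth (quarter + eighth) = 12; dotted eighth = 6; sixteenth = 2; quarter = 8; dotted eighth note = 6; eighth tied to quarter (eighth + quarter) = 12; eighth tied to sixteenth (eighth + sixteenth) = 6.
Sum: 1 + 1 + 1 + 3 + 6 + 8 + 12 + 6 + 2 + 8 + 6 + 12 + 6 = 72.
Remaining: 120 − 72 = 48 thirty-second notes, which is a dotted whole note.

dotted whole note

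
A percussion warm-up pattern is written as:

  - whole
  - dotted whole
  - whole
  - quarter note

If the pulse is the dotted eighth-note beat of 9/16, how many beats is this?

One dotted eighth-note beat = 3 sixteenth notes.
Convert each value to sixteenth notes: whole = 16; dotted whole = 24; whole = 16; quarter note = 4.
Altogether 16 + 24 + 16 + 4 = 60.
60 ÷ 3 = 20 beats.

20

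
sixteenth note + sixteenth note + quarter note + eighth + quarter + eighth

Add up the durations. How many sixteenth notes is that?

Express everything in sixteenth notes: sixteenth note = 1; sixteenth note = 1; quarter note = 4; eighth = 2; quarter = 4; eighth = 2.
Altogether 1 + 1 + 4 + 2 + 4 + 2 = 14 sixteenth notes.

14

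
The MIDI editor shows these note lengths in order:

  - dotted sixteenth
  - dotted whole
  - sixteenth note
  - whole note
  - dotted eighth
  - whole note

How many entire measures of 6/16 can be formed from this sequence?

One bar of 6/16 = 12 thirty-second notes.
Working in thirty-second notes: dotted sixteenth = 3; dotted whole = 48; sixteenth note = 2; whole note = 32; dotted eighth = 6; whole note = 32.
Sum: 3 + 48 + 2 + 32 + 6 + 32 = 123.
123 ÷ 12 = 10 complete bars with 3 left over.

10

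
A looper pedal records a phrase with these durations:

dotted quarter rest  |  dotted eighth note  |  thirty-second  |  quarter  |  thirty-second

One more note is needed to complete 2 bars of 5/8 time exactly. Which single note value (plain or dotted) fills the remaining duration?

2 bars of 5/8 = 40 thirty-second notes.
Working in thirty-second notes: dotted quarter rest = 12; dotted eighth note = 6; thirty-second = 1; quarter = 8; thirty-second = 1.
Sum: 12 + 6 + 1 + 8 + 1 = 28.
Remaining: 40 − 28 = 12 thirty-second notes, which is a dotted quarter note.

dotted quarter note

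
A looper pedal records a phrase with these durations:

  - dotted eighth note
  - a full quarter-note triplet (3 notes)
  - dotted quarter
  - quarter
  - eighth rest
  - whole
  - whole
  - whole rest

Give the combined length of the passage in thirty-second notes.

Express everything in thirty-second notes: dotted eighth note = 6; a full quarter-note triplet (3 notes) (three triplet quarters span one half) = 16; dotted quarter = 12; quarter = 8; eighth rest = 4; whole = 32; whole = 32; whole rest = 32.
Adding: 6 + 16 + 12 + 8 + 4 + 32 + 32 + 32 = 142 thirty-second notes.

142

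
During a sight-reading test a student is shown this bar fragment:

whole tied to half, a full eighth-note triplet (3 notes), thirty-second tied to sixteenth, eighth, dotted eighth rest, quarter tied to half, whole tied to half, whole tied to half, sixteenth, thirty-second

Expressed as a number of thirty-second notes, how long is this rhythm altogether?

192

In thirty-second notes: whole tied to half (whole + half) = 48; a full eighth-note triplet (3 notes) (three triplet eighths span one quarter) = 8; thirty-second tied to sixteenth (thirty-second + sixteenth) = 3; eighth = 4; dotted eighth rest = 6; quarter tied to half (quarter + half) = 24; whole tied to half (whole + half) = 48; whole tied to half (whole + half) = 48; sixteenth = 2; thirty-second = 1.
Altogether 48 + 8 + 3 + 4 + 6 + 24 + 48 + 48 + 2 + 1 = 192 thirty-second notes.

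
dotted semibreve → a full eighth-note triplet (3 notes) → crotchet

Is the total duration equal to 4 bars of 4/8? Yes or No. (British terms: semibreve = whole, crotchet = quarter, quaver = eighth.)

One bar of 4/8 = 2 quarter notes, so 4 bars = 8.
Convert each value to quarter notes: dotted semibreve = 6; a full eighth-note triplet (3 notes) (three triplet eighths span one quarter) = 1; crotchet = 1.
Adding: 6 + 1 + 1 = 8.
8 equals 8, so the answer is Yes.

Yes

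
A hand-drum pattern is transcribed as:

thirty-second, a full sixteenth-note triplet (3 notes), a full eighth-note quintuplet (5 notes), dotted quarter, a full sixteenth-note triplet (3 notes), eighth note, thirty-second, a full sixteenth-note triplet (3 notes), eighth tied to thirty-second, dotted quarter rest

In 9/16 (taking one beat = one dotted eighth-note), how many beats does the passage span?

10.5

One dotted eighth-note beat = 6 thirty-second notes.
Working in thirty-second notes: thirty-second = 1; a full sixteenth-note triplet (3 notes) (three triplet sixteenths span one eighth) = 4; a full eighth-note quintuplet (5 notes) (five quintuplet eighths span one half) = 16; dotted quarter = 12; a full sixteenth-note triplet (3 notes) (three triplet sixteenths span one eighth) = 4; eighth note = 4; thirty-second = 1; a full sixteenth-note triplet (3 notes) (three triplet sixteenths span one eighth) = 4; eighth tied to thirty-second (eighth + thirty-second) = 5; dotted quarter rest = 12.
Sum: 1 + 4 + 16 + 12 + 4 + 4 + 1 + 4 + 5 + 12 = 63.
63 ÷ 6 = 10.5 beats.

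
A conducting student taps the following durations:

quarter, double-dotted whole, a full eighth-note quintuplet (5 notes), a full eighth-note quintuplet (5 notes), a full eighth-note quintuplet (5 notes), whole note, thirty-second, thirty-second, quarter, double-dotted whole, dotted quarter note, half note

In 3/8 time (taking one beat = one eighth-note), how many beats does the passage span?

59.5

One eighth-note beat = 4 thirty-second notes.
In thirty-second notes: quarter = 8; double-dotted whole = 56; a full eighth-note quintuplet (5 notes) (five quintuplet eighths span one half) = 16; a full eighth-note quintuplet (5 notes) (five quintuplet eighths span one half) = 16; a full eighth-note quintuplet (5 notes) (five quintuplet eighths span one half) = 16; whole note = 32; thirty-second = 1; thirty-second = 1; quarter = 8; double-dotted whole = 56; dotted quarter note = 12; half note = 16.
Total: 8 + 56 + 16 + 16 + 16 + 32 + 1 + 1 + 8 + 56 + 12 + 16 = 238.
238 ÷ 4 = 59.5 beats.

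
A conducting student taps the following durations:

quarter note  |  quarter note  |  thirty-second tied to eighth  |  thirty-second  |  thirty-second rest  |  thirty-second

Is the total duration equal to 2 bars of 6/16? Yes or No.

One bar of 6/16 = 12 thirty-second notes, so 2 bars = 24.
Convert each value to thirty-second notes: quarter note = 8; quarter note = 8; thirty-second tied to eighth (thirty-second + eighth) = 5; thirty-second = 1; thirty-second rest = 1; thirty-second = 1.
Sum: 8 + 8 + 5 + 1 + 1 + 1 = 24.
24 equals 24, so the answer is Yes.

Yes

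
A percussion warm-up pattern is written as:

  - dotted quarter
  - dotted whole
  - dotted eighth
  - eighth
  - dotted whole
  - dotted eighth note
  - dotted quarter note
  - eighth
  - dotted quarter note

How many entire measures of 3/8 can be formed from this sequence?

12

One bar of 3/8 = 6 sixteenth notes.
Each duration in sixteenth notes: dotted quarter = 6; dotted whole = 24; dotted eighth = 3; eighth = 2; dotted whole = 24; dotted eighth note = 3; dotted quarter note = 6; eighth = 2; dotted quarter note = 6.
Total: 6 + 24 + 3 + 2 + 24 + 3 + 6 + 2 + 6 = 76.
76 ÷ 6 = 12 complete bars with 4 left over.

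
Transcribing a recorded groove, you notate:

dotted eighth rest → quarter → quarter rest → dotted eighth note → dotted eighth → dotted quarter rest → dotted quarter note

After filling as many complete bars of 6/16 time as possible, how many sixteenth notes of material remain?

One bar of 6/16 = 6 sixteenth notes.
Express everything in sixteenth notes: dotted eighth rest = 3; quarter = 4; quarter rest = 4; dotted eighth note = 3; dotted eighth = 3; dotted quarter rest = 6; dotted quarter note = 6.
Adding: 3 + 4 + 4 + 3 + 3 + 6 + 6 = 29.
29 ÷ 6 = 4 complete bars with 5 sixteenth notes remaining.

5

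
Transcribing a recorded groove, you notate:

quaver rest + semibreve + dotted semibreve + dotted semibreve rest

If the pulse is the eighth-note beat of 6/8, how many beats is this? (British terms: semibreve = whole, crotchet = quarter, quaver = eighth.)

One eighth-note beat = 2 sixteenth notes.
Each duration in sixteenth notes: quaver rest = 2; semibreve = 16; dotted semibreve = 24; dotted semibreve rest = 24.
Altogether 2 + 16 + 24 + 24 = 66.
66 ÷ 2 = 33 beats.

33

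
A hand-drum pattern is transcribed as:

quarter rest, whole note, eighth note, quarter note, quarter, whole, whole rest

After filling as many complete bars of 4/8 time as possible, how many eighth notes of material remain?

3

One bar of 4/8 = 4 eighth notes.
Each duration in eighth notes: quarter rest = 2; whole note = 8; eighth note = 1; quarter note = 2; quarter = 2; whole = 8; whole rest = 8.
Adding: 2 + 8 + 1 + 2 + 2 + 8 + 8 = 31.
31 ÷ 4 = 7 complete bars with 3 eighth notes remaining.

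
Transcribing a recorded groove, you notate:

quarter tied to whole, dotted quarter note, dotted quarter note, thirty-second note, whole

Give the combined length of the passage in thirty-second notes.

97

Convert each value to thirty-second notes: quarter tied to whole (quarter + whole) = 40; dotted quarter note = 12; dotted quarter note = 12; thirty-second note = 1; whole = 32.
Total: 40 + 12 + 12 + 1 + 32 = 97 thirty-second notes.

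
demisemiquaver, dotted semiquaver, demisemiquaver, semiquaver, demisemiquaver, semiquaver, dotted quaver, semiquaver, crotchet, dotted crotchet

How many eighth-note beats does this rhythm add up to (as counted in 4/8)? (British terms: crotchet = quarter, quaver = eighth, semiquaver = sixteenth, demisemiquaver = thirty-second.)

9.5

One eighth-note beat = 4 thirty-second notes.
Express everything in thirty-second notes: demisemiquaver = 1; dotted semiquaver = 3; demisemiquaver = 1; semiquaver = 2; demisemiquaver = 1; semiquaver = 2; dotted quaver = 6; semiquaver = 2; crotchet = 8; dotted crotchet = 12.
Adding: 1 + 3 + 1 + 2 + 1 + 2 + 6 + 2 + 8 + 12 = 38.
38 ÷ 4 = 9.5 beats.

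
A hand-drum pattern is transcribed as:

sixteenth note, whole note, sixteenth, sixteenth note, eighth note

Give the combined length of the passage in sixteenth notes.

Working in sixteenth notes: sixteenth note = 1; whole note = 16; sixteenth = 1; sixteenth note = 1; eighth note = 2.
Sum: 1 + 16 + 1 + 1 + 2 = 21 sixteenth notes.

21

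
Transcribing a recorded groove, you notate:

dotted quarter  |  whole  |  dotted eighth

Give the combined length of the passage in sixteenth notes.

25

Working in sixteenth notes: dotted quarter = 6; whole = 16; dotted eighth = 3.
Altogether 6 + 16 + 3 = 25 sixteenth notes.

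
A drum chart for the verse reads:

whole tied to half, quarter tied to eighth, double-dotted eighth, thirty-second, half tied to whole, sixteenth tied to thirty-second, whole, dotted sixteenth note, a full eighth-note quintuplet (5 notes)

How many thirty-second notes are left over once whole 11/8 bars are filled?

One bar of 11/8 = 44 thirty-second notes.
Express everything in thirty-second notes: whole tied to half (whole + half) = 48; quarter tied to eighth (quarter + eighth) = 12; double-dotted eighth = 7; thirty-second = 1; half tied to whole (half + whole) = 48; sixteenth tied to thirty-second (sixteenth + thirty-second) = 3; whole = 32; dotted sixteenth note = 3; a full eighth-note quintuplet (5 notes) (five quintuplet eighths span one half) = 16.
Adding: 48 + 12 + 7 + 1 + 48 + 3 + 32 + 3 + 16 = 170.
170 ÷ 44 = 3 complete bars with 38 thirty-second notes remaining.

38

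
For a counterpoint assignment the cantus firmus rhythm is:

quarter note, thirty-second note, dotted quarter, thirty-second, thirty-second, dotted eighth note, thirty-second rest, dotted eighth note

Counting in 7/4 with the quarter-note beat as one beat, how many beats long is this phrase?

One quarter-note beat = 8 thirty-second notes.
Each duration in thirty-second notes: quarter note = 8; thirty-second note = 1; dotted quarter = 12; thirty-second = 1; thirty-second = 1; dotted eighth note = 6; thirty-second rest = 1; dotted eighth note = 6.
Sum: 8 + 1 + 12 + 1 + 1 + 6 + 1 + 6 = 36.
36 ÷ 8 = 4.5 beats.

4.5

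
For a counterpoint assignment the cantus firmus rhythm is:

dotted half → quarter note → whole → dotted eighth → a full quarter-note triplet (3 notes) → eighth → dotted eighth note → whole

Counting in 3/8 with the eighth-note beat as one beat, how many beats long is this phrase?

One eighth-note beat = 2 sixteenth notes.
Working in sixteenth notes: dotted half = 12; quarter note = 4; whole = 16; dotted eighth = 3; a full quarter-note triplet (3 notes) (three triplet quarters span one half) = 8; eighth = 2; dotted eighth note = 3; whole = 16.
Adding: 12 + 4 + 16 + 3 + 8 + 2 + 3 + 16 = 64.
64 ÷ 2 = 32 beats.

32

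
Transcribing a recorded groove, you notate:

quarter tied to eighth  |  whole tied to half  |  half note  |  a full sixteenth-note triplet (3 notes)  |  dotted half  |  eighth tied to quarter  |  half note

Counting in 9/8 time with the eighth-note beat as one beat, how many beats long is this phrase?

33

One eighth-note beat = 2 sixteenth notes.
Convert each value to sixteenth notes: quarter tied to eighth (quarter + eighth) = 6; whole tied to half (whole + half) = 24; half note = 8; a full sixteenth-note triplet (3 notes) (three triplet sixteenths span one eighth) = 2; dotted half = 12; eighth tied to quarter (eighth + quarter) = 6; half note = 8.
Altogether 6 + 24 + 8 + 2 + 12 + 6 + 8 = 66.
66 ÷ 2 = 33 beats.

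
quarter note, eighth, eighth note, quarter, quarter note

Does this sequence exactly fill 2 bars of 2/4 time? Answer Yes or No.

Yes

One bar of 2/4 = 4 eighth notes, so 2 bars = 8.
Convert each value to eighth notes: quarter note = 2; eighth = 1; eighth note = 1; quarter = 2; quarter note = 2.
Altogether 2 + 1 + 1 + 2 + 2 = 8.
8 equals 8, so the answer is Yes.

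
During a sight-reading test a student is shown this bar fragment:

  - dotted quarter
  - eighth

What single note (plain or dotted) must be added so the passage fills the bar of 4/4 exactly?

half note

The bar of 4/4 = 8 eighth notes.
Working in eighth notes: dotted quarter = 3; eighth = 1.
Sum: 3 + 1 = 4.
Remaining: 8 − 4 = 4 eighth notes, which is a half note.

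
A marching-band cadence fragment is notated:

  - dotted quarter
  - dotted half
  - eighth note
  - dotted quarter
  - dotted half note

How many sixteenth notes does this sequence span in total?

Working in sixteenth notes: dotted quarter = 6; dotted half = 12; eighth note = 2; dotted quarter = 6; dotted half note = 12.
Altogether 6 + 12 + 2 + 6 + 12 = 38 sixteenth notes.

38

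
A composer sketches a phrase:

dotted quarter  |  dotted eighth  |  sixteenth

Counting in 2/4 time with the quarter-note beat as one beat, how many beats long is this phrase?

One quarter-note beat = 4 sixteenth notes.
Express everything in sixteenth notes: dotted quarter = 6; dotted eighth = 3; sixteenth = 1.
Sum: 6 + 3 + 1 = 10.
10 ÷ 4 = 2.5 beats.

2.5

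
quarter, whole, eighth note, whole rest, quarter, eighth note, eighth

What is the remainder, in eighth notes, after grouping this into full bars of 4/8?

One bar of 4/8 = 4 eighth notes.
Convert each value to eighth notes: quarter = 2; whole = 8; eighth note = 1; whole rest = 8; quarter = 2; eighth note = 1; eighth = 1.
Sum: 2 + 8 + 1 + 8 + 2 + 1 + 1 = 23.
23 ÷ 4 = 5 complete bars with 3 eighth notes remaining.

3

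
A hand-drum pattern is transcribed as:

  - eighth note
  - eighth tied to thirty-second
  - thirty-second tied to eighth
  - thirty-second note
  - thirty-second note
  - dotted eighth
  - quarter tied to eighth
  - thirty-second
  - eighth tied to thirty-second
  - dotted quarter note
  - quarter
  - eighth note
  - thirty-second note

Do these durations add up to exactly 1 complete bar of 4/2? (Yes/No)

One bar of 4/2 = 64 thirty-second notes.
Express everything in thirty-second notes: eighth note = 4; eighth tied to thirty-second (eighth + thirty-second) = 5; thirty-second tied to eighth (thirty-second + eighth) = 5; thirty-second note = 1; thirty-second note = 1; dotted eighth = 6; quarter tied to eighth (quarter + eighth) = 12; thirty-second = 1; eighth tied to thirty-second (eighth + thirty-second) = 5; dotted quarter note = 12; quarter = 8; eighth note = 4; thirty-second note = 1.
Sum: 4 + 5 + 5 + 1 + 1 + 6 + 12 + 1 + 5 + 12 + 8 + 4 + 1 = 65.
65 exceeds 64, so the answer is No.

No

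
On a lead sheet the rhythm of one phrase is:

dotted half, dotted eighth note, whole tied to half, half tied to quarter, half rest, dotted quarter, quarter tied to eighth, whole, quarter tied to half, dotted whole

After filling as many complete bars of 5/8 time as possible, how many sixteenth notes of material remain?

One bar of 5/8 = 10 sixteenth notes.
Convert each value to sixteenth notes: dotted half = 12; dotted eighth note = 3; whole tied to half (whole + half) = 24; half tied to quarter (half + quarter) = 12; half rest = 8; dotted quarter = 6; quarter tied to eighth (quarter + eighth) = 6; whole = 16; quarter tied to half (quarter + half) = 12; dotted whole = 24.
Sum: 12 + 3 + 24 + 12 + 8 + 6 + 6 + 16 + 12 + 24 = 123.
123 ÷ 10 = 12 complete bars with 3 sixteenth notes remaining.

3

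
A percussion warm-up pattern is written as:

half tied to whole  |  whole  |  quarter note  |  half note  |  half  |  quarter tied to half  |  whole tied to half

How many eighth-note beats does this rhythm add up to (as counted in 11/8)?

48

One eighth-note beat = 2 sixteenth notes.
Each duration in sixteenth notes: half tied to whole (half + whole) = 24; whole = 16; quarter note = 4; half note = 8; half = 8; quarter tied to half (quarter + half) = 12; whole tied to half (whole + half) = 24.
Altogether 24 + 16 + 4 + 8 + 8 + 12 + 24 = 96.
96 ÷ 2 = 48 beats.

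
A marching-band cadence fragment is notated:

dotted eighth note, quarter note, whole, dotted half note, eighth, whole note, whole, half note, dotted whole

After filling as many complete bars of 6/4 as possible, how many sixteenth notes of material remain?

One bar of 6/4 = 24 sixteenth notes.
Each duration in sixteenth notes: dotted eighth note = 3; quarter note = 4; whole = 16; dotted half note = 12; eighth = 2; whole note = 16; whole = 16; half note = 8; dotted whole = 24.
Total: 3 + 4 + 16 + 12 + 2 + 16 + 16 + 8 + 24 = 101.
101 ÷ 24 = 4 complete bars with 5 sixteenth notes remaining.

5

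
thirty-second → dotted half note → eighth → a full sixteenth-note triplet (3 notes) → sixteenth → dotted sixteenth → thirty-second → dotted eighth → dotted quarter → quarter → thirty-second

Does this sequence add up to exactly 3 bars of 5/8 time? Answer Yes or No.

One bar of 5/8 = 20 thirty-second notes, so 3 bars = 60.
Express everything in thirty-second notes: thirty-second = 1; dotted half note = 24; eighth = 4; a full sixteenth-note triplet (3 notes) (three triplet sixteenths span one eighth) = 4; sixteenth = 2; dotted sixteenth = 3; thirty-second = 1; dotted eighth = 6; dotted quarter = 12; quarter = 8; thirty-second = 1.
Altogether 1 + 24 + 4 + 4 + 2 + 3 + 1 + 6 + 12 + 8 + 1 = 66.
66 exceeds 60, so the answer is No.

No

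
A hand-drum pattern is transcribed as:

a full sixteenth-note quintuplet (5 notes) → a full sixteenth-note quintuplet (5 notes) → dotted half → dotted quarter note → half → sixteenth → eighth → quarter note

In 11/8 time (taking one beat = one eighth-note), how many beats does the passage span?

20.5

One eighth-note beat = 2 sixteenth notes.
Convert each value to sixteenth notes: a full sixteenth-note quintuplet (5 notes) (five quintuplet sixteenths span one quarter) = 4; a full sixteenth-note quintuplet (5 notes) (five quintuplet sixteenths span one quarter) = 4; dotted half = 12; dotted quarter note = 6; half = 8; sixteenth = 1; eighth = 2; quarter note = 4.
Total: 4 + 4 + 12 + 6 + 8 + 1 + 2 + 4 = 41.
41 ÷ 2 = 20.5 beats.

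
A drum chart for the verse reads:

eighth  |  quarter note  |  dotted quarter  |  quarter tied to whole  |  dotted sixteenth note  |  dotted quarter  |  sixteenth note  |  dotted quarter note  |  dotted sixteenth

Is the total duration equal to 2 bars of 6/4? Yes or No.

Yes

One bar of 6/4 = 48 thirty-second notes, so 2 bars = 96.
Each duration in thirty-second notes: eighth = 4; quarter note = 8; dotted quarter = 12; quarter tied to whole (quarter + whole) = 40; dotted sixteenth note = 3; dotted quarter = 12; sixteenth note = 2; dotted quarter note = 12; dotted sixteenth = 3.
Sum: 4 + 8 + 12 + 40 + 3 + 12 + 2 + 12 + 3 = 96.
96 equals 96, so the answer is Yes.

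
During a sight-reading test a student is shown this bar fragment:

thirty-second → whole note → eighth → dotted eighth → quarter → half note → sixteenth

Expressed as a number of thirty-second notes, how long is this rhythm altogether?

69

Each duration in thirty-second notes: thirty-second = 1; whole note = 32; eighth = 4; dotted eighth = 6; quarter = 8; half note = 16; sixteenth = 2.
Total: 1 + 32 + 4 + 6 + 8 + 16 + 2 = 69 thirty-second notes.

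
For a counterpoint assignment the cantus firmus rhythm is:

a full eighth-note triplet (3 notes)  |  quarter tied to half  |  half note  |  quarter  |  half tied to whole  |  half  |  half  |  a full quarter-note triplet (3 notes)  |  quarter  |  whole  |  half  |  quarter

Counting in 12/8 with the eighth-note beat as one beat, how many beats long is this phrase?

54

One eighth-note beat = 2 sixteenth notes.
Convert each value to sixteenth notes: a full eighth-note triplet (3 notes) (three triplet eighths span one quarter) = 4; quarter tied to half (quarter + half) = 12; half note = 8; quarter = 4; half tied to whole (half + whole) = 24; half = 8; half = 8; a full quarter-note triplet (3 notes) (three triplet quarters span one half) = 8; quarter = 4; whole = 16; half = 8; quarter = 4.
Total: 4 + 12 + 8 + 4 + 24 + 8 + 8 + 8 + 4 + 16 + 8 + 4 = 108.
108 ÷ 2 = 54 beats.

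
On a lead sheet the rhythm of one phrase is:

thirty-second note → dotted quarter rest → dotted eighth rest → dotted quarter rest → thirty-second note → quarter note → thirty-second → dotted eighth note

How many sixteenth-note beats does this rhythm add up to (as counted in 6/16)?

23.5

One sixteenth-note beat = 2 thirty-second notes.
Each duration in thirty-second notes: thirty-second note = 1; dotted quarter rest = 12; dotted eighth rest = 6; dotted quarter rest = 12; thirty-second note = 1; quarter note = 8; thirty-second = 1; dotted eighth note = 6.
Altogether 1 + 12 + 6 + 12 + 1 + 8 + 1 + 6 = 47.
47 ÷ 2 = 23.5 beats.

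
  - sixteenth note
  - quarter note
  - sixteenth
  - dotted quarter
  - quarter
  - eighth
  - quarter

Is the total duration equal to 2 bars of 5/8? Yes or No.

One bar of 5/8 = 10 sixteenth notes, so 2 bars = 20.
In sixteenth notes: sixteenth note = 1; quarter note = 4; sixteenth = 1; dotted quarter = 6; quarter = 4; eighth = 2; quarter = 4.
Altogether 1 + 4 + 1 + 6 + 4 + 2 + 4 = 22.
22 exceeds 20, so the answer is No.

No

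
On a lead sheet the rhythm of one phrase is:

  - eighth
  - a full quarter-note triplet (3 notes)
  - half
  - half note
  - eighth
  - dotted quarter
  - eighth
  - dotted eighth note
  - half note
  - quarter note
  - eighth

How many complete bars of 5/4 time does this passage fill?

One bar of 5/4 = 20 sixteenth notes.
Working in sixteenth notes: eighth = 2; a full quarter-note triplet (3 notes) (three triplet quarters span one half) = 8; half = 8; half note = 8; eighth = 2; dotted quarter = 6; eighth = 2; dotted eighth note = 3; half note = 8; quarter note = 4; eighth = 2.
Altogether 2 + 8 + 8 + 8 + 2 + 6 + 2 + 3 + 8 + 4 + 2 = 53.
53 ÷ 20 = 2 complete bars with 13 left over.

2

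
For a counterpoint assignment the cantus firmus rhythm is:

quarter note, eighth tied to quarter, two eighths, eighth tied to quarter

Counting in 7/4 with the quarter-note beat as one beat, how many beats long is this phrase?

One quarter-note beat = 2 eighth notes.
Convert each value to eighth notes: quarter note = 2; eighth tied to quarter (eighth + quarter) = 3; eighth = 1; eighth = 1; eighth tied to quarter (eighth + quarter) = 3.
Sum: 2 + 3 + 1 + 1 + 3 = 10.
10 ÷ 2 = 5 beats.

5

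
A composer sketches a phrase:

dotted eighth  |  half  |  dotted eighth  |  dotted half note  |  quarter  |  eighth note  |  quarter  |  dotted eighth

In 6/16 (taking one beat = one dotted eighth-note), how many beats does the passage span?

13

One dotted eighth-note beat = 3 sixteenth notes.
In sixteenth notes: dotted eighth = 3; half = 8; dotted eighth = 3; dotted half note = 12; quarter = 4; eighth note = 2; quarter = 4; dotted eighth = 3.
Altogether 3 + 8 + 3 + 12 + 4 + 2 + 4 + 3 = 39.
39 ÷ 3 = 13 beats.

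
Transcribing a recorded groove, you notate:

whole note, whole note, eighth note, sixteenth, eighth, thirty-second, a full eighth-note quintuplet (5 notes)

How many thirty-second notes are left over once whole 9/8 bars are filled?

19

One bar of 9/8 = 36 thirty-second notes.
In thirty-second notes: whole note = 32; whole note = 32; eighth note = 4; sixteenth = 2; eighth = 4; thirty-second = 1; a full eighth-note quintuplet (5 notes) (five quintuplet eighths span one half) = 16.
Total: 32 + 32 + 4 + 2 + 4 + 1 + 16 = 91.
91 ÷ 36 = 2 complete bars with 19 thirty-second notes remaining.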